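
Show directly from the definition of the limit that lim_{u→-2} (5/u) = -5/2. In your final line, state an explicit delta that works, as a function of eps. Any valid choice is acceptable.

Suppose eps > 0. We seek delta > 0 such that 0 < |u + 2| < delta implies |5/u + 5/2| < eps.
|5/u + 5/2| = 5·|-2 − u|/(2·|u|) = 5|u + 2|/(2|u|).
Restrict delta ≤ 1. Then |u + 2| < 1 gives |u| > 1, so 2|u| > 2.
Then |5/u + 5/2| < 5|u + 2|/2, which is < eps when |u + 2| < (2/5)eps.
Take delta = min(1, (2/5)eps). Then 0 < |u + 2| < delta gives both |u + 2| < 1 and |u + 2| < (2/5)eps, so |5/u + 5/2| < eps.

delta = min(1, (2/5)eps)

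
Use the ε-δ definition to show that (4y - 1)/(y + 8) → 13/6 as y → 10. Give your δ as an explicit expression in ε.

Suppose ε > 0. We want δ > 0 with 0 < |y − 10| < δ ⇒ |(4y - 1)/(y + 8) − (13/6)| < ε.
Combining over a common denominator, (4y - 1)/(y + 8) − (13/6) = [(4y - 1)·18 − 39·(y + 8)] / [18·(y + 8)] = 33(y − 10) / (18(y + 8)).
So |(4y - 1)/(y + 8) − (13/6)| = 33|y − 10| / (18·|y + 8|).
Require δ ≤ 9, so |y + 8| ≥ |18| − |y − 10| > 18 − 9 = 9.
Hence |(4y - 1)/(y + 8) − (13/6)| < 33|y − 10|/(18·9) = (11/54)|y − 10|, which is < ε once |y − 10| < (54/11)ε.
Take δ = min(9, (54/11)ε). Then 0 < |y − 10| < δ forces both bounds, so |(4y - 1)/(y + 8) − (13/6)| < ε.

δ = min(9, (54/11)ε)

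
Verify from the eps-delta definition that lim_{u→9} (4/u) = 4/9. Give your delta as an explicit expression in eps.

Suppose eps > 0. We seek delta > 0 such that 0 < |u − 9| < delta implies |4/u − (4/9)| < eps.
|4/u − (4/9)| = 4·|9 − u|/(9·|u|) = 4|u − 9|/(9|u|).
Restrict delta ≤ 9/2. Then |u − 9| < 9/2 gives |u| > 9/2, so 9|u| > 81/2.
Then |4/u − (4/9)| < 4|u − 9|/(81/2), which is < eps when |u − 9| < (81/8)eps.
Take delta = min(9/2, (81/8)eps). Then 0 < |u − 9| < delta gives both |u − 9| < 9/2 and |u − 9| < (81/8)eps, so |4/u − (4/9)| < eps.

delta = min(9/2, (81/8)eps)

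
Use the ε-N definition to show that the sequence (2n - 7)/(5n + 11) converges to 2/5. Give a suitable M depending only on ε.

M = (57/25)/ε

Let ε > 0. For n ≥ 1, |(2n - 7)/(5n + 11) − (2/5)| = |-57|/(5(5n + 11)) = 57/(5(5n + 11)).
Since 5n + 11 ≥ 5n for n ≥ 1, this is ≤ 57/(5·5n) = (57/25)/n.
So |(2n - 7)/(5n + 11) − (2/5)| < ε whenever n > (57/25)/ε.
Take M = (57/25)/ε. If n > M then |(2n - 7)/(5n + 11) − (2/5)| ≤ (57/25)/n < ε.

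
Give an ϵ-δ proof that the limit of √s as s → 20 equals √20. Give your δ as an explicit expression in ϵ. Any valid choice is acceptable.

Suppose ϵ > 0. We want δ > 0 such that 0 < |s − 20| < δ implies |√s − √20| < ϵ.
Multiplying by the conjugate, |√s − √20| = |s − 20|/(√s + √20).
Restrict δ ≤ 20 so that |s − 20| < 20 forces s > 0, and then √s + √20 > √20.
Hence |√s − √20| < |s − 20|/√20, which is < ϵ once |s − 20| < √20·ϵ.
Take δ = min(20, √20·ϵ). If 0 < |s − 20| < δ then s > 0 and |√s − √20| < |s − 20|/√20 < ϵ.

δ = min(20, √20·ϵ)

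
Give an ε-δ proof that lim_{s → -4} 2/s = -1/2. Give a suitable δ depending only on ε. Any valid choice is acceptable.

δ = min(2, 4ε)

Let ε > 0 be given. We seek δ > 0 such that 0 < |s + 4| < δ implies |2/s + 1/2| < ε.
|2/s + 1/2| = 2·|-4 − s|/(4·|s|) = 2|s + 4|/(4|s|).
Restrict δ ≤ 2. Then |s + 4| < 2 gives |s| > 2, so 4|s| > 8.
Then |2/s + 1/2| < 2|s + 4|/8, which is < ε when |s + 4| < 4ε.
Take δ = min(2, 4ε). Then 0 < |s + 4| < δ gives both |s + 4| < 2 and |s + 4| < 4ε, so |2/s + 1/2| < ε.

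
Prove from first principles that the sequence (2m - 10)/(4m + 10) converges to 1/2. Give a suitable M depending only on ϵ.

Let ϵ > 0 be given. For m ≥ 1, |(2m - 10)/(4m + 10) − (1/2)| = |-60|/(4(4m + 10)) = 60/(4(4m + 10)).
Since 4m + 10 ≥ 4m for m ≥ 1, this is ≤ 60/(4·4m) = (15/4)/m.
So |(2m - 10)/(4m + 10) − (1/2)| < ϵ whenever m > (15/4)/ϵ.
Take M = (15/4)/ϵ. If m > M then |(2m - 10)/(4m + 10) − (1/2)| ≤ (15/4)/m < ϵ.

M = (15/4)/ϵ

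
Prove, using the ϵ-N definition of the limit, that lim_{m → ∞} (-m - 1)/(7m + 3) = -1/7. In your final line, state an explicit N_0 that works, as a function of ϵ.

N_0 = (4/49)/ϵ

Suppose ϵ > 0. For m ≥ 1, |(-m - 1)/(7m + 3) + 1/7| = |-4|/(7(7m + 3)) = 4/(7(7m + 3)).
Since 7m + 3 ≥ 7m for m ≥ 1, this is ≤ 4/(7·7m) = (4/49)/m.
So |(-m - 1)/(7m + 3) + 1/7| < ϵ whenever m > (4/49)/ϵ.
Take N_0 = (4/49)/ϵ. If m > N_0 then |(-m - 1)/(7m + 3) + 1/7| ≤ (4/49)/m < ϵ.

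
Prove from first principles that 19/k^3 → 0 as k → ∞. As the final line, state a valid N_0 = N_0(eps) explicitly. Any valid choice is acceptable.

N_0 = (19/eps)^{1/3}

Suppose eps > 0. For k ≥ 1, |19/k^3 − 0| = 19/k^3.
19/k^3 < eps ⇔ k^3 > 19/eps ⇔ k > (19/eps)^{1/3}.
Take N_0 = (19/eps)^{1/3}. Then k > N_0 implies 19/k^3 < eps.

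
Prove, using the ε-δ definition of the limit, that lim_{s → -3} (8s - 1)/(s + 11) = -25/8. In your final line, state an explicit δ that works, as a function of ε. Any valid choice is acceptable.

Fix ε > 0. We want δ > 0 with 0 < |s + 3| < δ ⇒ |(8s - 1)/(s + 11) + 25/8| < ε.
Combining over a common denominator, (8s - 1)/(s + 11) + 25/8 = [(8s - 1)·8 − (-25)·(s + 11)] / [8·(s + 11)] = 89(s + 3) / (8(s + 11)).
So |(8s - 1)/(s + 11) + 25/8| = 89|s + 3| / (8·|s + 11|).
Require δ ≤ 4, so |s + 11| ≥ |8| − |s + 3| > 8 − 4 = 4.
Hence |(8s - 1)/(s + 11) + 25/8| < 89|s + 3|/(8·4) = (89/32)|s + 3|, which is < ε once |s + 3| < (32/89)ε.
Take δ = min(4, (32/89)ε). Then 0 < |s + 3| < δ forces both bounds, so |(8s - 1)/(s + 11) + 25/8| < ε.

δ = min(4, (32/89)ε)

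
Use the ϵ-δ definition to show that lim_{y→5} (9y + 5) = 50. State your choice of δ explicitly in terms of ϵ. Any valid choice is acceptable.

Fix ϵ > 0. We need δ > 0 so that 0 < |y − 5| < δ implies |(9y + 5) − 50| < ϵ.
Since (9y + 5) − 50 = 9(y − 5), we have |(9y + 5) − 50| = 9|y − 5|.
Thus it suffices that |y − 5| < ϵ/9.
Take δ = ϵ/9. If 0 < |y − 5| < δ then |(9y + 5) − 50| = 9|y − 5| < 9·(ϵ/9) = ϵ.

δ = ϵ/9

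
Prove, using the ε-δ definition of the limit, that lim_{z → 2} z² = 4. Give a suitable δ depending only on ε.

δ = min(2, ε/6)

Let ε > 0. We seek δ > 0 with 0 < |z − 2| < δ ⇒ |z² − 4| < ε.
Factor: z² − 4 = (z − 2)(z + 2), so |z² − 4| = |z − 2|·|z + 2|.
Restrict δ ≤ 2. Then |z − 2| < 2 gives |z| < 4, so by the triangle inequality |z + 2| ≤ 4 + 2 = 6.
Hence |z² − 4| ≤ 6|z − 2|, which is < ε once |z − 2| < ε/6.
Take δ = min(2, ε/6). If 0 < |z − 2| < δ then both bounds hold and |z² − 4| ≤ 6|z − 2| < 6·(ε/6) = ε.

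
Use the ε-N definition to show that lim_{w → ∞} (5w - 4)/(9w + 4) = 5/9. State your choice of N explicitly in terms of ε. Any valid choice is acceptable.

N = (56/81)/ε

Suppose ε > 0. We seek N > 0 such that w > N implies |(5w - 4)/(9w + 4) − (5/9)| < ε.
(5w - 4)/(9w + 4) − (5/9) = (9(5w - 4) − 5(9w + 4)) / (9(9w + 4)) = -56/(9(9w + 4)).
For w > 0 we have 9w + 4 > 9w, so |(5w - 4)/(9w + 4) − (5/9)| = 56/(9(9w + 4)) < 56/(9·9w) = (56/81)/w.
Thus |(5w - 4)/(9w + 4) − (5/9)| < ε whenever w > (56/81)/ε.
Take N = (56/81)/ε. If w > N then |(5w - 4)/(9w + 4) − (5/9)| < (56/81)/w < ε.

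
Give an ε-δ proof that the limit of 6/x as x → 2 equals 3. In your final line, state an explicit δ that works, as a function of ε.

δ = min(1, (1/3)ε)

Let ε > 0. We seek δ > 0 such that 0 < |x − 2| < δ implies |6/x − 3| < ε.
|6/x − 3| = 6·|2 − x|/(2·|x|) = 6|x − 2|/(2|x|).
Require δ ≤ 1 so that |x| > 2 − 1 = 1, hence 2|x| > 2.
Then |6/x − 3| < 6|x − 2|/2, which is < ε when |x − 2| < (1/3)ε.
Take δ = min(1, (1/3)ε). Then 0 < |x − 2| < δ gives both |x − 2| < 1 and |x − 2| < (1/3)ε, so |6/x − 3| < ε.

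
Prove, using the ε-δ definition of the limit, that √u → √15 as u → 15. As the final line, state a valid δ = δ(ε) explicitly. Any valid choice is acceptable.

Let ε > 0 be given. We want δ > 0 such that 0 < |u − 15| < δ implies |√u − √15| < ε.
Multiplying by the conjugate, |√u − √15| = |u − 15|/(√u + √15).
Restrict δ ≤ 15 so that |u − 15| < 15 forces u > 0, and then √u + √15 > √15.
Hence |√u − √15| < |u − 15|/√15, which is < ε once |u − 15| < √15·ε.
Take δ = min(15, √15·ε). If 0 < |u − 15| < δ then u > 0 and |√u − √15| < |u − 15|/√15 < ε.

δ = min(15, √15·ε)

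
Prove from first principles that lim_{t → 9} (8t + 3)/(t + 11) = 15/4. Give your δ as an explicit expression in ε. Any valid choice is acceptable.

Fix ε > 0. We want δ > 0 with 0 < |t − 9| < δ ⇒ |(8t + 3)/(t + 11) − (15/4)| < ε.
Combining over a common denominator, (8t + 3)/(t + 11) − (15/4) = [(8t + 3)·20 − 75·(t + 11)] / [20·(t + 11)] = 85(t − 9) / (20(t + 11)).
So |(8t + 3)/(t + 11) − (15/4)| = 85|t − 9| / (20·|t + 11|).
Require δ ≤ 10, so |t + 11| ≥ |20| − |t − 9| > 20 − 10 = 10.
Hence |(8t + 3)/(t + 11) − (15/4)| < 85|t − 9|/(20·10) = (17/40)|t − 9|, which is < ε once |t − 9| < (40/17)ε.
Take δ = min(10, (40/17)ε). Then 0 < |t − 9| < δ forces both bounds, so |(8t + 3)/(t + 11) − (15/4)| < ε.

δ = min(10, (40/17)ε)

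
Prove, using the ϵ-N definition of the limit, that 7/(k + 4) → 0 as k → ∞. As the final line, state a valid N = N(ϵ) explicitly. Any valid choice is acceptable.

Let ϵ > 0. For k ≥ 1, |7/(k + 4) − 0| = 7/(k + 4) ≤ 7/k.
We need 7/k < ϵ, i.e. k > 7/ϵ.
Take N = 7/ϵ. If k > N then |7/(k + 4)| ≤ 7/k < ϵ.

N = 7/ϵ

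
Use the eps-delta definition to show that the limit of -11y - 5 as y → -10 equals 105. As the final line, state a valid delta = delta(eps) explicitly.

delta = eps/11

Fix eps > 0. We need delta > 0 so that 0 < |y + 10| < delta implies |(-11y - 5) − 105| < eps.
|(-11y - 5) − 105| = |-11y - 110| = 11|y + 10|.
So 11|y + 10| < eps exactly when |y + 10| < eps/11.
Choosing delta = eps/11 gives |(-11y - 5) − 105| = 11|y + 10| < eps whenever |y + 10| < delta.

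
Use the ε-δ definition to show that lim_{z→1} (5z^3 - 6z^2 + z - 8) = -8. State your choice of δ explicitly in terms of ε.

δ = min(1, ε/22)

Fix ε > 0. We want δ > 0 such that 0 < |z − 1| < δ implies |(5z^3 - 6z^2 + z - 8) + 8| < ε.
(5z^3 - 6z^2 + z - 8) + 8 = 5z^3 - 6z^2 + z = (z − 1)(5z^2 - z).
So |(5z^3 - 6z^2 + z - 8) + 8| = |z − 1|·|5z^2 - z|.
Assume first that |z − 1| < 1, so |z| < 2. Then |5z^2 - z| ≤ 5·2^2 + 2 = 22.
Hence |(5z^3 - 6z^2 + z - 8) + 8| ≤ 22|z − 1| < ε provided |z − 1| < ε/22.
Take δ = min(1, ε/22). Then 0 < |z − 1| < δ gives both |z − 1| < 1 and |z − 1| < ε/22, so |(5z^3 - 6z^2 + z - 8) + 8| < ε.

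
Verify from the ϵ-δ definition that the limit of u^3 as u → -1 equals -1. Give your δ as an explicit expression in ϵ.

Let ϵ > 0. We seek δ > 0 with 0 < |u + 1| < δ ⇒ |u^3 + 1| < ϵ.
Factor: u^3 + 1 = (u + 1)(u^2 - u + 1), so |u^3 + 1| = |u + 1|·|u^2 - u + 1|.
Restrict δ ≤ 1. Then |u + 1| < 1 gives |u| < 2, so by the triangle inequality |u^2 - u + 1| ≤ 2^2 + 2 + 1 = 7.
Hence |u^3 + 1| ≤ 7|u + 1|, which is < ϵ once |u + 1| < ϵ/7.
Take δ = min(1, ϵ/7). If 0 < |u + 1| < δ then both bounds hold and |u^3 + 1| ≤ 7|u + 1| < 7·(ϵ/7) = ϵ.

δ = min(1, ϵ/7)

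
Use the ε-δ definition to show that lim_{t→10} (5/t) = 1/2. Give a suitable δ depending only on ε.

δ = min(5, 10ε)

Let ε > 0. We seek δ > 0 such that 0 < |t − 10| < δ implies |5/t − (1/2)| < ε.
|5/t − (1/2)| = 5·|10 − t|/(10·|t|) = 5|t − 10|/(10|t|).
Require δ ≤ 5 so that |t| > 10 − 5 = 5, hence 10|t| > 50.
Then |5/t − (1/2)| < 5|t − 10|/50, which is < ε when |t − 10| < 10ε.
Take δ = min(5, 10ε). Then 0 < |t − 10| < δ gives both |t − 10| < 5 and |t − 10| < 10ε, so |5/t − (1/2)| < ε.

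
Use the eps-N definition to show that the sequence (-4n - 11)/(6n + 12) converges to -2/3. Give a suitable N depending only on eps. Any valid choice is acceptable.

N = (1/2)/eps

Fix eps > 0. For n ≥ 1, |(-4n - 11)/(6n + 12) + 2/3| = |-18|/(6(6n + 12)) = 18/(6(6n + 12)).
Since 6n + 12 ≥ 6n for n ≥ 1, this is ≤ 18/(6·6n) = (1/2)/n.
So |(-4n - 11)/(6n + 12) + 2/3| < eps whenever n > (1/2)/eps.
Take N = (1/2)/eps. If n > N then |(-4n - 11)/(6n + 12) + 2/3| ≤ (1/2)/n < eps.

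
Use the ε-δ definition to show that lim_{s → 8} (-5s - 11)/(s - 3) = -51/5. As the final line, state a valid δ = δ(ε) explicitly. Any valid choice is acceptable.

Let ε > 0. We want δ > 0 with 0 < |s − 8| < δ ⇒ |(-5s - 11)/(s - 3) + 51/5| < ε.
Combining over a common denominator, (-5s - 11)/(s - 3) + 51/5 = [(-5s - 11)·5 − (-51)·(s - 3)] / [5·(s - 3)] = 26(s − 8) / (5(s - 3)).
So |(-5s - 11)/(s - 3) + 51/5| = 26|s − 8| / (5·|s − 3|).
Restrict δ ≤ 5/2. Then |s − 8| < 5/2 gives |s − 3| = |(s − 8) + 5| ≥ 5 − 5/2 = 5/2.
Hence |(-5s - 11)/(s - 3) + 51/5| < 26|s − 8|/(5·(5/2)) = (52/25)|s − 8|, which is < ε once |s − 8| < (25/52)ε.
Take δ = min(5/2, (25/52)ε). Then 0 < |s − 8| < δ forces both bounds, so |(-5s - 11)/(s - 3) + 51/5| < ε.

δ = min(5/2, (25/52)ε)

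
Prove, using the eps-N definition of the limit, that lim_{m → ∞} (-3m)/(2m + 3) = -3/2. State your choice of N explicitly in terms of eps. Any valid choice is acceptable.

N = (9/4)/eps

Suppose eps > 0. For m ≥ 1, |(-3m)/(2m + 3) + 3/2| = |9|/(2(2m + 3)) = 9/(2(2m + 3)).
Since 2m + 3 ≥ 2m for m ≥ 1, this is ≤ 9/(2·2m) = (9/4)/m.
So |(-3m)/(2m + 3) + 3/2| < eps whenever m > (9/4)/eps.
Take N = (9/4)/eps. If m > N then |(-3m)/(2m + 3) + 3/2| ≤ (9/4)/m < eps.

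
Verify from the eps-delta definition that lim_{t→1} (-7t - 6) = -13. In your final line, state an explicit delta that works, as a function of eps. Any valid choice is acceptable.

Let eps > 0. We need delta > 0 so that 0 < |t − 1| < delta implies |(-7t - 6) + 13| < eps.
|(-7t - 6) + 13| = |-7t + 7| = 7|t − 1|.
Thus it suffices that |t − 1| < eps/7.
Take delta = eps/7. If 0 < |t − 1| < delta then |(-7t - 6) + 13| = 7|t − 1| < 7·(eps/7) = eps.

delta = eps/7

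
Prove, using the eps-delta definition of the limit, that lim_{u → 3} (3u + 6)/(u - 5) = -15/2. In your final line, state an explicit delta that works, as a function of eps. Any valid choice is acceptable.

delta = min(1, (2/21)eps)

Let eps > 0. We want delta > 0 with 0 < |u − 3| < delta ⇒ |(3u + 6)/(u - 5) + 15/2| < eps.
Combining over a common denominator, (3u + 6)/(u - 5) + 15/2 = [(3u + 6)·(-2) − 15·(u - 5)] / [(-2)·(u - 5)] = -21(u − 3) / ((-2)(u - 5)).
So |(3u + 6)/(u - 5) + 15/2| = 21|u − 3| / (2·|u − 5|).
Require delta ≤ 1, so |u − 5| ≥ |-2| − |u − 3| > 2 − 1 = 1.
Hence |(3u + 6)/(u - 5) + 15/2| < 21|u − 3|/(2·1) = (21/2)|u − 3|, which is < eps once |u − 3| < (2/21)eps.
Take delta = min(1, (2/21)eps). Then 0 < |u − 3| < delta forces both bounds, so |(3u + 6)/(u - 5) + 15/2| < eps.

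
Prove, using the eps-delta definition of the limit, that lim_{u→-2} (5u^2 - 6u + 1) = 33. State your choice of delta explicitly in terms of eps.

Fix eps > 0. We want delta > 0 such that 0 < |u + 2| < delta implies |(5u^2 - 6u + 1) − 33| < eps.
(5u^2 - 6u + 1) − 33 = 5u^2 - 6u - 32 = (u + 2)(5u - 16).
So |(5u^2 - 6u + 1) − 33| = |u + 2|·|5u - 16|.
Require delta ≤ 1. Then |u + 2| < 1 gives |u| < 3, and by the triangle inequality |5u - 16| ≤ 5·3 + 16 = 31.
Hence |(5u^2 - 6u + 1) − 33| ≤ 31|u + 2| < eps provided |u + 2| < eps/31.
Choosing delta = min(1, eps/31) ensures both conditions, hence |(5u^2 - 6u + 1) − 33| < eps.

delta = min(1, eps/31)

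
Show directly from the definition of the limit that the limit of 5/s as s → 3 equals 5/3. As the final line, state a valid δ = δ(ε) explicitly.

δ = min(3/2, (9/10)ε)

Fix ε > 0. We seek δ > 0 such that 0 < |s − 3| < δ implies |5/s − (5/3)| < ε.
|5/s − (5/3)| = 5·|3 − s|/(3·|s|) = 5|s − 3|/(3|s|).
Require δ ≤ 3/2 so that |s| > 3 − 3/2 = 3/2, hence 3|s| > 9/2.
Then |5/s − (5/3)| < 5|s − 3|/(9/2), which is < ε when |s − 3| < (9/10)ε.
Take δ = min(3/2, (9/10)ε). Then 0 < |s − 3| < δ gives both |s − 3| < 3/2 and |s − 3| < (9/10)ε, so |5/s − (5/3)| < ε.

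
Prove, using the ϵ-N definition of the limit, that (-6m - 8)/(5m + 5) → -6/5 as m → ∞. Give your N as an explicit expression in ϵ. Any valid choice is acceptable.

Suppose ϵ > 0. For m ≥ 1, |(-6m - 8)/(5m + 5) + 6/5| = |-10|/(5(5m + 5)) = 10/(5(5m + 5)).
Since 5m + 5 ≥ 5m for m ≥ 1, this is ≤ 10/(5·5m) = (2/5)/m.
So |(-6m - 8)/(5m + 5) + 6/5| < ϵ whenever m > (2/5)/ϵ.
Take N = (2/5)/ϵ. If m > N then |(-6m - 8)/(5m + 5) + 6/5| ≤ (2/5)/m < ϵ.

N = (2/5)/ϵ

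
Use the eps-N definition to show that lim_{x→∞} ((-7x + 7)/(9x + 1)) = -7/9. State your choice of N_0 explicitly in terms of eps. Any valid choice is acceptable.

N_0 = (70/81)/eps

Let eps > 0 be given. We seek N_0 > 0 such that x > N_0 implies |(-7x + 7)/(9x + 1) + 7/9| < eps.
(-7x + 7)/(9x + 1) + 7/9 = (9(-7x + 7) − (-7)(9x + 1)) / (9(9x + 1)) = 70/(9(9x + 1)).
For x > 0 we have 9x + 1 > 9x, so |(-7x + 7)/(9x + 1) + 7/9| = 70/(9(9x + 1)) < 70/(9·9x) = (70/81)/x.
Thus |(-7x + 7)/(9x + 1) + 7/9| < eps whenever x > (70/81)/eps.
Take N_0 = (70/81)/eps. If x > N_0 then |(-7x + 7)/(9x + 1) + 7/9| < (70/81)/x < eps.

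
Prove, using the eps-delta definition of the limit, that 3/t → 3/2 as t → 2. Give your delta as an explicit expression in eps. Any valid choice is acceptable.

Let eps > 0. We seek delta > 0 such that 0 < |t − 2| < delta implies |3/t − (3/2)| < eps.
|3/t − (3/2)| = 3·|2 − t|/(2·|t|) = 3|t − 2|/(2|t|).
Restrict delta ≤ 1. Then |t − 2| < 1 gives |t| > 1, so 2|t| > 2.
Then |3/t − (3/2)| < 3|t − 2|/2, which is < eps when |t − 2| < (2/3)eps.
Take delta = min(1, (2/3)eps). Then 0 < |t − 2| < delta gives both |t − 2| < 1 and |t − 2| < (2/3)eps, so |3/t − (3/2)| < eps.

delta = min(1, (2/3)eps)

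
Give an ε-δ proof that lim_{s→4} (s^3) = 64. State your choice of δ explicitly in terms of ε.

δ = min(1, ε/61)

Let ε > 0. We seek δ > 0 with 0 < |s − 4| < δ ⇒ |s^3 − 64| < ε.
Factor: s^3 − 64 = (s − 4)(s^2 + 4s + 16), so |s^3 − 64| = |s − 4|·|s^2 + 4s + 16|.
Impose δ ≤ 1 so that |s| < 5; then |s^2 + 4s + 16| ≤ 61.
Hence |s^3 − 64| ≤ 61|s − 4|, which is < ε once |s − 4| < ε/61.
Take δ = min(1, ε/61). If 0 < |s − 4| < δ then both bounds hold and |s^3 − 64| ≤ 61|s − 4| < 61·(ε/61) = ε.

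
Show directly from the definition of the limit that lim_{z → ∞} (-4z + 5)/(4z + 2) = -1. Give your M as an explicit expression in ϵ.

Let ϵ > 0 be given. We seek M > 0 such that z > M implies |(-4z + 5)/(4z + 2) + 1| < ϵ.
(-4z + 5)/(4z + 2) + 1 = (4(-4z + 5) − (-4)(4z + 2)) / (4(4z + 2)) = 28/(4(4z + 2)).
For z > 0 we have 4z + 2 > 4z, so |(-4z + 5)/(4z + 2) + 1| = 28/(4(4z + 2)) < 28/(4·4z) = (7/4)/z.
Thus |(-4z + 5)/(4z + 2) + 1| < ϵ whenever z > (7/4)/ϵ.
Take M = (7/4)/ϵ. If z > M then |(-4z + 5)/(4z + 2) + 1| < (7/4)/z < ϵ.

M = (7/4)/ϵ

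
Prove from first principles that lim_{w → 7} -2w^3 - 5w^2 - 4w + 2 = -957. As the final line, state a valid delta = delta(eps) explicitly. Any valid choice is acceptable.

Suppose eps > 0. We want delta > 0 such that 0 < |w − 7| < delta implies |(-2w^3 - 5w^2 - 4w + 2) + 957| < eps.
(-2w^3 - 5w^2 - 4w + 2) + 957 = -2w^3 - 5w^2 - 4w + 959 = (w − 7)(-2w^2 - 19w - 137).
So |(-2w^3 - 5w^2 - 4w + 2) + 957| = |w − 7|·|-2w^2 - 19w - 137|.
Assume first that |w − 7| < 2, so |w| < 9. Then |-2w^2 - 19w - 137| ≤ 2·9^2 + 19·9 + 137 = 470.
Hence |(-2w^3 - 5w^2 - 4w + 2) + 957| ≤ 470|w − 7| < eps provided |w − 7| < eps/470.
Choosing delta = min(2, eps/470) ensures both conditions, hence |(-2w^3 - 5w^2 - 4w + 2) + 957| < eps.

delta = min(2, eps/470)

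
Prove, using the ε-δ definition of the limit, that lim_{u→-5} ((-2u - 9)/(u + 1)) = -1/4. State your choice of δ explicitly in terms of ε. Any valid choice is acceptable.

Fix ε > 0. We want δ > 0 with 0 < |u + 5| < δ ⇒ |(-2u - 9)/(u + 1) + 1/4| < ε.
Combining over a common denominator, (-2u - 9)/(u + 1) + 1/4 = [(-2u - 9)·(-4) − 1·(u + 1)] / [(-4)·(u + 1)] = 7(u + 5) / ((-4)(u + 1)).
So |(-2u - 9)/(u + 1) + 1/4| = 7|u + 5| / (4·|u + 1|).
Restrict δ ≤ 2. Then |u + 5| < 2 gives |u + 1| = |(u + 5) + (-4)| ≥ 4 − 2 = 2.
Hence |(-2u - 9)/(u + 1) + 1/4| < 7|u + 5|/(4·2) = (7/8)|u + 5|, which is < ε once |u + 5| < (8/7)ε.
Take δ = min(2, (8/7)ε). Then 0 < |u + 5| < δ forces both bounds, so |(-2u - 9)/(u + 1) + 1/4| < ε.

δ = min(2, (8/7)ε)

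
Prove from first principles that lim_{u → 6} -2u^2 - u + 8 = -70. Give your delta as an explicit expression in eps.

Let eps > 0 be given. We want delta > 0 such that 0 < |u − 6| < delta implies |(-2u^2 - u + 8) + 70| < eps.
(-2u^2 - u + 8) + 70 = -2u^2 - u + 78 = (u − 6)(-2u - 13).
So |(-2u^2 - u + 8) + 70| = |u − 6|·|-2u - 13|.
Assume first that |u − 6| < 1, so |u| < 7. Then |-2u - 13| ≤ 2·7 + 13 = 27.
Hence |(-2u^2 - u + 8) + 70| ≤ 27|u − 6| < eps provided |u − 6| < eps/27.
Choosing delta = min(1, eps/27) ensures both conditions, hence |(-2u^2 - u + 8) + 70| < eps.

delta = min(1, eps/27)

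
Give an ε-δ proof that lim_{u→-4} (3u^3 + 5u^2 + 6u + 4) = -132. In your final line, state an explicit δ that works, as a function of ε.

δ = min(1, ε/144)

Let ε > 0. We want δ > 0 such that 0 < |u + 4| < δ implies |(3u^3 + 5u^2 + 6u + 4) + 132| < ε.
(3u^3 + 5u^2 + 6u + 4) + 132 = 3u^3 + 5u^2 + 6u + 136 = (u + 4)(3u^2 - 7u + 34).
So |(3u^3 + 5u^2 + 6u + 4) + 132| = |u + 4|·|3u^2 - 7u + 34|.
Require δ ≤ 1. Then |u + 4| < 1 gives |u| < 5, and by the triangle inequality |3u^2 - 7u + 34| ≤ 3·5^2 + 7·5 + 34 = 144.
Hence |(3u^3 + 5u^2 + 6u + 4) + 132| ≤ 144|u + 4| < ε provided |u + 4| < ε/144.
Choosing δ = min(1, ε/144) ensures both conditions, hence |(3u^3 + 5u^2 + 6u + 4) + 132| < ε.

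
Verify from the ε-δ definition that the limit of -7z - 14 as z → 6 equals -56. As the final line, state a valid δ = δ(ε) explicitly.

δ = ε/7

Let ε > 0. We need δ > 0 so that 0 < |z − 6| < δ implies |(-7z - 14) + 56| < ε.
Since (-7z - 14) + 56 = -7(z − 6), we have |(-7z - 14) + 56| = 7|z − 6|.
So 7|z − 6| < ε exactly when |z − 6| < ε/7.
Take δ = ε/7. If 0 < |z − 6| < δ then |(-7z - 14) + 56| = 7|z − 6| < 7·(ε/7) = ε.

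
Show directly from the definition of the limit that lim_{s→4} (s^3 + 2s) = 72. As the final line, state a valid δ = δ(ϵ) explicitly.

δ = min(1, ϵ/63)

Let ϵ > 0 be given. We want δ > 0 such that 0 < |s − 4| < δ implies |(s^3 + 2s) − 72| < ϵ.
(s^3 + 2s) − 72 = s^3 + 2s - 72 = (s − 4)(s^2 + 4s + 18).
So |(s^3 + 2s) − 72| = |s − 4|·|s^2 + 4s + 18|.
Assume first that |s − 4| < 1, so |s| < 5. Then |s^2 + 4s + 18| ≤ 5^2 + 4·5 + 18 = 63.
Hence |(s^3 + 2s) − 72| ≤ 63|s − 4| < ϵ provided |s − 4| < ϵ/63.
Choosing δ = min(1, ϵ/63) ensures both conditions, hence |(s^3 + 2s) − 72| < ϵ.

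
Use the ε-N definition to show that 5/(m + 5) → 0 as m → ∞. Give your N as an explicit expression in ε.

Let ε > 0 be given. For m ≥ 1, |5/(m + 5) − 0| = 5/(m + 5) ≤ 5/m.
We need 5/m < ε, i.e. m > 5/ε.
Take N = 5/ε. If m > N then |5/(m + 5)| ≤ 5/m < ε.

N = 5/ε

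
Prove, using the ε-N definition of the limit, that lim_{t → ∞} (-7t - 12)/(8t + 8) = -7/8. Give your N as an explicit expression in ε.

N = (5/8)/ε

Fix ε > 0. We seek N > 0 such that t > N implies |(-7t - 12)/(8t + 8) + 7/8| < ε.
(-7t - 12)/(8t + 8) + 7/8 = (8(-7t - 12) − (-7)(8t + 8)) / (8(8t + 8)) = -40/(8(8t + 8)).
For t > 0 we have 8t + 8 > 8t, so |(-7t - 12)/(8t + 8) + 7/8| = 40/(8(8t + 8)) < 40/(8·8t) = (5/8)/t.
Thus |(-7t - 12)/(8t + 8) + 7/8| < ε whenever t > (5/8)/ε.
Take N = (5/8)/ε. If t > N then |(-7t - 12)/(8t + 8) + 7/8| < (5/8)/t < ε.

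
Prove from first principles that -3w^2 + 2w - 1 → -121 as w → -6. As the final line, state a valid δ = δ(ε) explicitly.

δ = min(2, ε/44)

Let ε > 0. We want δ > 0 such that 0 < |w + 6| < δ implies |(-3w^2 + 2w - 1) + 121| < ε.
(-3w^2 + 2w - 1) + 121 = -3w^2 + 2w + 120 = (w + 6)(-3w + 20).
So |(-3w^2 + 2w - 1) + 121| = |w + 6|·|-3w + 20|.
Require δ ≤ 2. Then |w + 6| < 2 gives |w| < 8, and by the triangle inequality |-3w + 20| ≤ 3·8 + 20 = 44.
Hence |(-3w^2 + 2w - 1) + 121| ≤ 44|w + 6| < ε provided |w + 6| < ε/44.
Choosing δ = min(2, ε/44) ensures both conditions, hence |(-3w^2 + 2w - 1) + 121| < ε.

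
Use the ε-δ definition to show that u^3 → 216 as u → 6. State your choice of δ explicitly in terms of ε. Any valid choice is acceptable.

δ = min(1, ε/127)

Fix ε > 0. We seek δ > 0 with 0 < |u − 6| < δ ⇒ |u^3 − 216| < ε.
Factor: u^3 − 216 = (u − 6)(u^2 + 6u + 36), so |u^3 − 216| = |u − 6|·|u^2 + 6u + 36|.
Restrict δ ≤ 1. Then |u − 6| < 1 gives |u| < 7, so by the triangle inequality |u^2 + 6u + 36| ≤ 7^2 + 6·7 + 36 = 127.
Hence |u^3 − 216| ≤ 127|u − 6|, which is < ε once |u − 6| < ε/127.
Take δ = min(1, ε/127). If 0 < |u − 6| < δ then both bounds hold and |u^3 − 216| ≤ 127|u − 6| < 127·(ε/127) = ε.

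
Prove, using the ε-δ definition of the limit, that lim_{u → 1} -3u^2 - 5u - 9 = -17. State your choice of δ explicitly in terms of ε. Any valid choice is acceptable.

δ = min(1, ε/14)

Fix ε > 0. We want δ > 0 such that 0 < |u − 1| < δ implies |(-3u^2 - 5u - 9) + 17| < ε.
(-3u^2 - 5u - 9) + 17 = -3u^2 - 5u + 8 = (u − 1)(-3u - 8).
So |(-3u^2 - 5u - 9) + 17| = |u − 1|·|-3u - 8|.
Require δ ≤ 1. Then |u − 1| < 1 gives |u| < 2, and by the triangle inequality |-3u - 8| ≤ 3·2 + 8 = 14.
Hence |(-3u^2 - 5u - 9) + 17| ≤ 14|u − 1| < ε provided |u − 1| < ε/14.
Choosing δ = min(1, ε/14) ensures both conditions, hence |(-3u^2 - 5u - 9) + 17| < ε.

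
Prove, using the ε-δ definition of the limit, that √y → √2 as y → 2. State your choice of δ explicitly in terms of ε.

δ = min(2, √2·ε)

Let ε > 0 be given. We want δ > 0 such that 0 < |y − 2| < δ implies |√y − √2| < ε.
Multiplying by the conjugate, |√y − √2| = |y − 2|/(√y + √2).
Restrict δ ≤ 2 so that |y − 2| < 2 forces y > 0, and then √y + √2 > √2.
Hence |√y − √2| < |y − 2|/√2, which is < ε once |y − 2| < √2·ε.
Take δ = min(2, √2·ε). If 0 < |y − 2| < δ then y > 0 and |√y − √2| < |y − 2|/√2 < ε.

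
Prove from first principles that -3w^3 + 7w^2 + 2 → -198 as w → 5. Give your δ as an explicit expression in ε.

Let ε > 0. We want δ > 0 such that 0 < |w − 5| < δ implies |(-3w^3 + 7w^2 + 2) + 198| < ε.
(-3w^3 + 7w^2 + 2) + 198 = -3w^3 + 7w^2 + 200 = (w − 5)(-3w^2 - 8w - 40).
So |(-3w^3 + 7w^2 + 2) + 198| = |w − 5|·|-3w^2 - 8w - 40|.
Require δ ≤ 1. Then |w − 5| < 1 gives |w| < 6, and by the triangle inequality |-3w^2 - 8w - 40| ≤ 3·6^2 + 8·6 + 40 = 196.
Hence |(-3w^3 + 7w^2 + 2) + 198| ≤ 196|w − 5| < ε provided |w − 5| < ε/196.
Choosing δ = min(1, ε/196) ensures both conditions, hence |(-3w^3 + 7w^2 + 2) + 198| < ε.

δ = min(1, ε/196)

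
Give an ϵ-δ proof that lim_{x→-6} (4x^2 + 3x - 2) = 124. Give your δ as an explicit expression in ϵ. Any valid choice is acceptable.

δ = min(1, ϵ/49)

Fix ϵ > 0. We want δ > 0 such that 0 < |x + 6| < δ implies |(4x^2 + 3x - 2) − 124| < ϵ.
(4x^2 + 3x - 2) − 124 = 4x^2 + 3x - 126 = (x + 6)(4x - 21).
So |(4x^2 + 3x - 2) − 124| = |x + 6|·|4x - 21|.
Assume first that |x + 6| < 1, so |x| < 7. Then |4x - 21| ≤ 4·7 + 21 = 49.
Hence |(4x^2 + 3x - 2) − 124| ≤ 49|x + 6| < ϵ provided |x + 6| < ϵ/49.
Choosing δ = min(1, ϵ/49) ensures both conditions, hence |(4x^2 + 3x - 2) − 124| < ϵ.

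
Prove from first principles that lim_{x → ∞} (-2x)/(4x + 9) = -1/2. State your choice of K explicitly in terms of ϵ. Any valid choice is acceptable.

Suppose ϵ > 0. We seek K > 0 such that x > K implies |(-2x)/(4x + 9) + 1/2| < ϵ.
(-2x)/(4x + 9) + 1/2 = (4(-2x) − (-2)(4x + 9)) / (4(4x + 9)) = 18/(4(4x + 9)).
For x > 0 we have 4x + 9 > 4x, so |(-2x)/(4x + 9) + 1/2| = 18/(4(4x + 9)) < 18/(4·4x) = (9/8)/x.
Thus |(-2x)/(4x + 9) + 1/2| < ϵ whenever x > (9/8)/ϵ.
Take K = (9/8)/ϵ. If x > K then |(-2x)/(4x + 9) + 1/2| < (9/8)/x < ϵ.

K = (9/8)/ϵ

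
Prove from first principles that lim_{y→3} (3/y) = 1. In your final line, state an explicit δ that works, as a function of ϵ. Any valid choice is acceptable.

Let ϵ > 0 be given. We seek δ > 0 such that 0 < |y − 3| < δ implies |3/y − 1| < ϵ.
|3/y − 1| = 3·|3 − y|/(3·|y|) = 3|y − 3|/(3|y|).
Require δ ≤ 3/2 so that |y| > 3 − 3/2 = 3/2, hence 3|y| > 9/2.
Then |3/y − 1| < 3|y − 3|/(9/2), which is < ϵ when |y − 3| < (3/2)ϵ.
Take δ = min(3/2, (3/2)ϵ). Then 0 < |y − 3| < δ gives both |y − 3| < 3/2 and |y − 3| < (3/2)ϵ, so |3/y − 1| < ϵ.

δ = min(3/2, (3/2)ϵ)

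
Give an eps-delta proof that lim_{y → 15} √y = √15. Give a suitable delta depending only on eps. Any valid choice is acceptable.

delta = min(15, √15·eps)

Fix eps > 0. We want delta > 0 such that 0 < |y − 15| < delta implies |√y − √15| < eps.
Multiplying by the conjugate, |√y − √15| = |y − 15|/(√y + √15).
Restrict delta ≤ 15 so that |y − 15| < 15 forces y > 0, and then √y + √15 > √15.
Hence |√y − √15| < |y − 15|/√15, which is < eps once |y − 15| < √15·eps.
Take delta = min(15, √15·eps). If 0 < |y − 15| < delta then y > 0 and |√y − √15| < |y − 15|/√15 < eps.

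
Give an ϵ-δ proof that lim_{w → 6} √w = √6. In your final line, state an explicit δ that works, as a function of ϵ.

Let ϵ > 0. We want δ > 0 such that 0 < |w − 6| < δ implies |√w − √6| < ϵ.
Multiplying by the conjugate, |√w − √6| = |w − 6|/(√w + √6).
Restrict δ ≤ 6 so that |w − 6| < 6 forces w > 0, and then √w + √6 > √6.
Hence |√w − √6| < |w − 6|/√6, which is < ϵ once |w − 6| < √6·ϵ.
Take δ = min(6, √6·ϵ). If 0 < |w − 6| < δ then w > 0 and |√w − √6| < |w − 6|/√6 < ϵ.

δ = min(6, √6·ϵ)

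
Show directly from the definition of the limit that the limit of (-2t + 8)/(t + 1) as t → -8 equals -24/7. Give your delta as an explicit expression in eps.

Fix eps > 0. We want delta > 0 with 0 < |t + 8| < delta ⇒ |(-2t + 8)/(t + 1) + 24/7| < eps.
Combining over a common denominator, (-2t + 8)/(t + 1) + 24/7 = [(-2t + 8)·(-7) − 24·(t + 1)] / [(-7)·(t + 1)] = -10(t + 8) / ((-7)(t + 1)).
So |(-2t + 8)/(t + 1) + 24/7| = 10|t + 8| / (7·|t + 1|).
Require delta ≤ 7/2, so |t + 1| ≥ |-7| − |t + 8| > 7 − 7/2 = 7/2.
Hence |(-2t + 8)/(t + 1) + 24/7| < 10|t + 8|/(7·(7/2)) = (20/49)|t + 8|, which is < eps once |t + 8| < (49/20)eps.
Take delta = min(7/2, (49/20)eps). Then 0 < |t + 8| < delta forces both bounds, so |(-2t + 8)/(t + 1) + 24/7| < eps.

delta = min(7/2, (49/20)eps)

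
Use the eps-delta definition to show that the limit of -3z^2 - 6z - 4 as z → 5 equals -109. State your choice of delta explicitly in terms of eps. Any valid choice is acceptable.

delta = min(1, eps/39)

Let eps > 0 be given. We want delta > 0 such that 0 < |z − 5| < delta implies |(-3z^2 - 6z - 4) + 109| < eps.
(-3z^2 - 6z - 4) + 109 = -3z^2 - 6z + 105 = (z − 5)(-3z - 21).
So |(-3z^2 - 6z - 4) + 109| = |z − 5|·|-3z - 21|.
Require delta ≤ 1. Then |z − 5| < 1 gives |z| < 6, and by the triangle inequality |-3z - 21| ≤ 3·6 + 21 = 39.
Hence |(-3z^2 - 6z - 4) + 109| ≤ 39|z − 5| < eps provided |z − 5| < eps/39.
Take delta = min(1, eps/39). Then 0 < |z − 5| < delta gives both |z − 5| < 1 and |z − 5| < eps/39, so |(-3z^2 - 6z - 4) + 109| < eps.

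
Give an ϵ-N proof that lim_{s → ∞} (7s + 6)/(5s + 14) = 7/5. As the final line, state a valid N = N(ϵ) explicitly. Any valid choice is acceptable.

N = (68/25)/ϵ

Fix ϵ > 0. We seek N > 0 such that s > N implies |(7s + 6)/(5s + 14) − (7/5)| < ϵ.
(7s + 6)/(5s + 14) − (7/5) = (5(7s + 6) − 7(5s + 14)) / (5(5s + 14)) = -68/(5(5s + 14)).
For s > 0 we have 5s + 14 > 5s, so |(7s + 6)/(5s + 14) − (7/5)| = 68/(5(5s + 14)) < 68/(5·5s) = (68/25)/s.
Thus |(7s + 6)/(5s + 14) − (7/5)| < ϵ whenever s > (68/25)/ϵ.
Take N = (68/25)/ϵ. If s > N then |(7s + 6)/(5s + 14) − (7/5)| < (68/25)/s < ϵ.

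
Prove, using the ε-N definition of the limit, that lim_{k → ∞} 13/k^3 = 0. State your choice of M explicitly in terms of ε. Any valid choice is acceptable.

M = (13/ε)^{1/3}

Let ε > 0 be given. For k ≥ 1, |13/k^3 − 0| = 13/k^3.
13/k^3 < ε ⇔ k^3 > 13/ε ⇔ k > (13/ε)^{1/3}.
Take M = (13/ε)^{1/3}. Then k > M implies 13/k^3 < ε.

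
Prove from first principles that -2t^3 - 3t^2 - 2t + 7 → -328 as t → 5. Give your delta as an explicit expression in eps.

Fix eps > 0. We want delta > 0 such that 0 < |t − 5| < delta implies |(-2t^3 - 3t^2 - 2t + 7) + 328| < eps.
(-2t^3 - 3t^2 - 2t + 7) + 328 = -2t^3 - 3t^2 - 2t + 335 = (t − 5)(-2t^2 - 13t - 67).
So |(-2t^3 - 3t^2 - 2t + 7) + 328| = |t − 5|·|-2t^2 - 13t - 67|.
Assume first that |t − 5| < 1, so |t| < 6. Then |-2t^2 - 13t - 67| ≤ 2·6^2 + 13·6 + 67 = 217.
Hence |(-2t^3 - 3t^2 - 2t + 7) + 328| ≤ 217|t − 5| < eps provided |t − 5| < eps/217.
Take delta = min(1, eps/217). Then 0 < |t − 5| < delta gives both |t − 5| < 1 and |t − 5| < eps/217, so |(-2t^3 - 3t^2 - 2t + 7) + 328| < eps.

delta = min(1, eps/217)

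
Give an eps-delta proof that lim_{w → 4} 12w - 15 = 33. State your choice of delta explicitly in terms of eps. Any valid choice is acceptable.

Suppose eps > 0. We need delta > 0 so that 0 < |w − 4| < delta implies |(12w - 15) − 33| < eps.
|(12w - 15) − 33| = |12w - 48| = 12|w − 4|.
So 12|w − 4| < eps exactly when |w − 4| < eps/12.
Choosing delta = eps/12 gives |(12w - 15) − 33| = 12|w − 4| < eps whenever |w − 4| < delta.

delta = eps/12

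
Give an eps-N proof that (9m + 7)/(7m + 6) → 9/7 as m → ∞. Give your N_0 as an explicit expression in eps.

Let eps > 0 be given. For m ≥ 1, |(9m + 7)/(7m + 6) − (9/7)| = |-5|/(7(7m + 6)) = 5/(7(7m + 6)).
Since 7m + 6 ≥ 7m for m ≥ 1, this is ≤ 5/(7·7m) = (5/49)/m.
So |(9m + 7)/(7m + 6) − (9/7)| < eps whenever m > (5/49)/eps.
Take N_0 = (5/49)/eps. If m > N_0 then |(9m + 7)/(7m + 6) − (9/7)| ≤ (5/49)/m < eps.

N_0 = (5/49)/eps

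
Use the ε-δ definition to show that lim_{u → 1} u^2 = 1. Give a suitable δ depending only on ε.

δ = min(2, ε/4)

Let ε > 0. We seek δ > 0 with 0 < |u − 1| < δ ⇒ |u^2 − 1| < ε.
Factor: u^2 − 1 = (u − 1)(u + 1), so |u^2 − 1| = |u − 1|·|u + 1|.
Impose δ ≤ 2 so that |u| < 3; then |u + 1| ≤ 4.
Hence |u^2 − 1| ≤ 4|u − 1|, which is < ε once |u − 1| < ε/4.
Take δ = min(2, ε/4). If 0 < |u − 1| < δ then both bounds hold and |u^2 − 1| ≤ 4|u − 1| < 4·(ε/4) = ε.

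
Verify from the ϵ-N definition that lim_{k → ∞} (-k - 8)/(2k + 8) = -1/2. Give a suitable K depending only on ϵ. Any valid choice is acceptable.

K = 2/ϵ

Let ϵ > 0 be given. For k ≥ 1, |(-k - 8)/(2k + 8) + 1/2| = |-8|/(2(2k + 8)) = 8/(2(2k + 8)).
Since 2k + 8 ≥ 2k for k ≥ 1, this is ≤ 8/(2·2k) = 2/k.
So |(-k - 8)/(2k + 8) + 1/2| < ϵ whenever k > 2/ϵ.
Take K = 2/ϵ. If k > K then |(-k - 8)/(2k + 8) + 1/2| ≤ 2/k < ϵ.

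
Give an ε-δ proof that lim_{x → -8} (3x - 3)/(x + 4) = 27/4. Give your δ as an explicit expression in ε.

δ = min(2, (8/15)ε)

Let ε > 0 be given. We want δ > 0 with 0 < |x + 8| < δ ⇒ |(3x - 3)/(x + 4) − (27/4)| < ε.
Combining over a common denominator, (3x - 3)/(x + 4) − (27/4) = [(3x - 3)·(-4) − (-27)·(x + 4)] / [(-4)·(x + 4)] = 15(x + 8) / ((-4)(x + 4)).
So |(3x - 3)/(x + 4) − (27/4)| = 15|x + 8| / (4·|x + 4|).
Require δ ≤ 2, so |x + 4| ≥ |-4| − |x + 8| > 4 − 2 = 2.
Hence |(3x - 3)/(x + 4) − (27/4)| < 15|x + 8|/(4·2) = (15/8)|x + 8|, which is < ε once |x + 8| < (8/15)ε.
Take δ = min(2, (8/15)ε). Then 0 < |x + 8| < δ forces both bounds, so |(3x - 3)/(x + 4) − (27/4)| < ε.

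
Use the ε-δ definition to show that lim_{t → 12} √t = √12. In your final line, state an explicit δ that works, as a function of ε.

δ = min(12, √12·ε)

Let ε > 0. We want δ > 0 such that 0 < |t − 12| < δ implies |√t − √12| < ε.
Multiplying by the conjugate, |√t − √12| = |t − 12|/(√t + √12).
Restrict δ ≤ 12 so that |t − 12| < 12 forces t > 0, and then √t + √12 > √12.
Hence |√t − √12| < |t − 12|/√12, which is < ε once |t − 12| < √12·ε.
Take δ = min(12, √12·ε). If 0 < |t − 12| < δ then t > 0 and |√t − √12| < |t − 12|/√12 < ε.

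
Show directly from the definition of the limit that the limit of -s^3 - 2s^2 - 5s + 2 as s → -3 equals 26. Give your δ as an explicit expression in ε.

Let ε > 0. We want δ > 0 such that 0 < |s + 3| < δ implies |(-s^3 - 2s^2 - 5s + 2) − 26| < ε.
(-s^3 - 2s^2 - 5s + 2) − 26 = -s^3 - 2s^2 - 5s - 24 = (s + 3)(-s^2 + s - 8).
So |(-s^3 - 2s^2 - 5s + 2) − 26| = |s + 3|·|-s^2 + s - 8|.
Require δ ≤ 2. Then |s + 3| < 2 gives |s| < 5, and by the triangle inequality |-s^2 + s - 8| ≤ 5^2 + 5 + 8 = 38.
Hence |(-s^3 - 2s^2 - 5s + 2) − 26| ≤ 38|s + 3| < ε provided |s + 3| < ε/38.
Take δ = min(2, ε/38). Then 0 < |s + 3| < δ gives both |s + 3| < 2 and |s + 3| < ε/38, so |(-s^3 - 2s^2 - 5s + 2) − 26| < ε.

δ = min(2, ε/38)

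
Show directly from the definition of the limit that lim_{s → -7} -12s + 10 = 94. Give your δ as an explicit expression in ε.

δ = ε/12

Suppose ε > 0. We need δ > 0 so that 0 < |s + 7| < δ implies |(-12s + 10) − 94| < ε.
Since (-12s + 10) − 94 = -12(s + 7), we have |(-12s + 10) − 94| = 12|s + 7|.
So 12|s + 7| < ε exactly when |s + 7| < ε/12.
Take δ = ε/12. If 0 < |s + 7| < δ then |(-12s + 10) − 94| = 12|s + 7| < 12·(ε/12) = ε.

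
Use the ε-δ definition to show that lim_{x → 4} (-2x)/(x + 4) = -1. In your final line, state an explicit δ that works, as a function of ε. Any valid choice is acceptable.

δ = min(4, 4ε)

Suppose ε > 0. We want δ > 0 with 0 < |x − 4| < δ ⇒ |(-2x)/(x + 4) + 1| < ε.
Combining over a common denominator, (-2x)/(x + 4) + 1 = [(-2x)·8 − (-8)·(x + 4)] / [8·(x + 4)] = -8(x − 4) / (8(x + 4)).
So |(-2x)/(x + 4) + 1| = 8|x − 4| / (8·|x + 4|).
Require δ ≤ 4, so |x + 4| ≥ |8| − |x − 4| > 8 − 4 = 4.
Hence |(-2x)/(x + 4) + 1| < 8|x − 4|/(8·4) = (1/4)|x − 4|, which is < ε once |x − 4| < 4ε.
Take δ = min(4, 4ε). Then 0 < |x − 4| < δ forces both bounds, so |(-2x)/(x + 4) + 1| < ε.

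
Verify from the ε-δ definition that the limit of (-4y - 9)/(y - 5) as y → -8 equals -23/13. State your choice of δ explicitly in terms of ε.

δ = min(13/2, (169/58)ε)

Let ε > 0 be given. We want δ > 0 with 0 < |y + 8| < δ ⇒ |(-4y - 9)/(y - 5) + 23/13| < ε.
Combining over a common denominator, (-4y - 9)/(y - 5) + 23/13 = [(-4y - 9)·(-13) − 23·(y - 5)] / [(-13)·(y - 5)] = 29(y + 8) / ((-13)(y - 5)).
So |(-4y - 9)/(y - 5) + 23/13| = 29|y + 8| / (13·|y − 5|).
Require δ ≤ 13/2, so |y − 5| ≥ |-13| − |y + 8| > 13 − 13/2 = 13/2.
Hence |(-4y - 9)/(y - 5) + 23/13| < 29|y + 8|/(13·(13/2)) = (58/169)|y + 8|, which is < ε once |y + 8| < (169/58)ε.
Take δ = min(13/2, (169/58)ε). Then 0 < |y + 8| < δ forces both bounds, so |(-4y - 9)/(y - 5) + 23/13| < ε.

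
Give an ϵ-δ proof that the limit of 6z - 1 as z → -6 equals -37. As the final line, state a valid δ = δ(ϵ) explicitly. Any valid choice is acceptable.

Suppose ϵ > 0. We need δ > 0 so that 0 < |z + 6| < δ implies |(6z - 1) + 37| < ϵ.
Since (6z - 1) + 37 = 6(z + 6), we have |(6z - 1) + 37| = 6|z + 6|.
So 6|z + 6| < ϵ exactly when |z + 6| < ϵ/6.
Choosing δ = ϵ/6 gives |(6z - 1) + 37| = 6|z + 6| < ϵ whenever |z + 6| < δ.

δ = ϵ/6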